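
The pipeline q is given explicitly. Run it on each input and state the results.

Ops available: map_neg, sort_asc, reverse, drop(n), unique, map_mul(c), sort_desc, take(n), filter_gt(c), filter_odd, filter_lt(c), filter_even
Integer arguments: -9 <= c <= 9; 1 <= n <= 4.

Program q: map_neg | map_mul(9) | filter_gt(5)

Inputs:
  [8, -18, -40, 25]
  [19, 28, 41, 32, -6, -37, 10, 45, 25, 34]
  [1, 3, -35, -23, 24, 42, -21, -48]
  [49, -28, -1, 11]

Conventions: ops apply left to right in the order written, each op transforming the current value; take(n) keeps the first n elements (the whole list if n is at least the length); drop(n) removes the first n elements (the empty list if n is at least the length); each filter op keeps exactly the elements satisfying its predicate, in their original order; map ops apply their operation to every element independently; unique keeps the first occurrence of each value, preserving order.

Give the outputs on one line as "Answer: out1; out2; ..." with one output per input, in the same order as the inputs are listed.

[162, 360]; [54, 333]; [315, 207, 189, 432]; [252, 9]

Execution, op by op:
  [8, -18, -40, 25] -> [-8, 18, 40, -25] -> [-72, 162, 360, -225] -> [162, 360]
  [19, 28, 41, 32, -6, -37, 10, 45, 25, 34] -> [-19, -28, -41, -32, 6, 37, -10, -45, -25, -34] -> [-171, -252, -369, -288, 54, 333, -90, -405, -225, -306] -> [54, 333]
  [1, 3, -35, -23, 24, 42, -21, -48] -> [-1, -3, 35, 23, -24, -42, 21, 48] -> [-9, -27, 315, 207, -216, -378, 189, 432] -> [315, 207, 189, 432]
  [49, -28, -1, 11] -> [-49, 28, 1, -11] -> [-441, 252, 9, -99] -> [252, 9]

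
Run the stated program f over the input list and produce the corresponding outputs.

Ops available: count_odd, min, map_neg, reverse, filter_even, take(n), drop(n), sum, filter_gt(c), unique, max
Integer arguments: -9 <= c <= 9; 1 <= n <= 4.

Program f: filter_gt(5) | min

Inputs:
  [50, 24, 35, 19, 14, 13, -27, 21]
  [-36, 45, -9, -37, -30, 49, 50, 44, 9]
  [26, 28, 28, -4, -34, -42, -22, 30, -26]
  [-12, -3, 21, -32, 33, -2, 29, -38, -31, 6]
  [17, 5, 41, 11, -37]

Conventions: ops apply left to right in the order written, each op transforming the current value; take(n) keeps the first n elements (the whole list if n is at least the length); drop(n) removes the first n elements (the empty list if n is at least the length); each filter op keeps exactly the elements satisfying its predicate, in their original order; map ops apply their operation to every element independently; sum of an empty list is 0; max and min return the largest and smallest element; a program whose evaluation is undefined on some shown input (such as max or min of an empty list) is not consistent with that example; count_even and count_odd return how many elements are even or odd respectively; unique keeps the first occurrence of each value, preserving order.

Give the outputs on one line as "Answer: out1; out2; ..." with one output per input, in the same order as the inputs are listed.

Execution, op by op:
  [50, 24, 35, 19, 14, 13, -27, 21] -> [50, 24, 35, 19, 14, 13, 21] -> 13
  [-36, 45, -9, -37, -30, 49, 50, 44, 9] -> [45, 49, 50, 44, 9] -> 9
  [26, 28, 28, -4, -34, -42, -22, 30, -26] -> [26, 28, 28, 30] -> 26
  [-12, -3, 21, -32, 33, -2, 29, -38, -31, 6] -> [21, 33, 29, 6] -> 6
  [17, 5, 41, 11, -37] -> [17, 41, 11] -> 11

13; 9; 26; 6; 11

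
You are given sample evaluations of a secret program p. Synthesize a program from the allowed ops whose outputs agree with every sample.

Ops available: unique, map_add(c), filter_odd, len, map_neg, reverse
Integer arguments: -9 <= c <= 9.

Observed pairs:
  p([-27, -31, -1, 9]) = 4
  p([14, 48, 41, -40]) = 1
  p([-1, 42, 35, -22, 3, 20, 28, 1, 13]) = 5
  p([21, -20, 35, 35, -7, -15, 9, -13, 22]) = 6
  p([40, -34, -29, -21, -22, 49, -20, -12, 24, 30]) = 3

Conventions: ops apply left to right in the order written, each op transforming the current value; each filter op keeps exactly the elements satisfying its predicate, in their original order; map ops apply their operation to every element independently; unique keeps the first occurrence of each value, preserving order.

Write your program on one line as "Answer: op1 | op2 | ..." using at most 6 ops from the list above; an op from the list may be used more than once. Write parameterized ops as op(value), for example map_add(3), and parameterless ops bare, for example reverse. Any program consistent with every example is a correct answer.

map_neg | unique | map_add(8) | filter_odd | len

Check, running the answer program on each example:
  [-27, -31, -1, 9] -> [27, 31, 1, -9] -> [27, 31, 1, -9] -> [35, 39, 9, -1] -> [35, 39, 9, -1] -> 4
  [14, 48, 41, -40] -> [-14, -48, -41, 40] -> [-14, -48, -41, 40] -> [-6, -40, -33, 48] -> [-33] -> 1
  [-1, 42, 35, -22, 3, 20, 28, 1, 13] -> [1, -42, -35, 22, -3, -20, -28, -1, -13] -> [1, -42, -35, 22, -3, -20, -28, -1, -13] -> [9, -34, -27, 30, 5, -12, -20, 7, -5] -> [9, -27, 5, 7, -5] -> 5
  [21, -20, 35, 35, -7, -15, 9, -13, 22] -> [-21, 20, -35, -35, 7, 15, -9, 13, -22] -> [-21, 20, -35, 7, 15, -9, 13, -22] -> [-13, 28, -27, 15, 23, -1, 21, -14] -> [-13, -27, 15, 23, -1, 21] -> 6
  [40, -34, -29, -21, -22, 49, -20, -12, 24, 30] -> [-40, 34, 29, 21, 22, -49, 20, 12, -24, -30] -> [-40, 34, 29, 21, 22, -49, 20, 12, -24, -30] -> [-32, 42, 37, 29, 30, -41, 28, 20, -16, -22] -> [37, 29, -41] -> 3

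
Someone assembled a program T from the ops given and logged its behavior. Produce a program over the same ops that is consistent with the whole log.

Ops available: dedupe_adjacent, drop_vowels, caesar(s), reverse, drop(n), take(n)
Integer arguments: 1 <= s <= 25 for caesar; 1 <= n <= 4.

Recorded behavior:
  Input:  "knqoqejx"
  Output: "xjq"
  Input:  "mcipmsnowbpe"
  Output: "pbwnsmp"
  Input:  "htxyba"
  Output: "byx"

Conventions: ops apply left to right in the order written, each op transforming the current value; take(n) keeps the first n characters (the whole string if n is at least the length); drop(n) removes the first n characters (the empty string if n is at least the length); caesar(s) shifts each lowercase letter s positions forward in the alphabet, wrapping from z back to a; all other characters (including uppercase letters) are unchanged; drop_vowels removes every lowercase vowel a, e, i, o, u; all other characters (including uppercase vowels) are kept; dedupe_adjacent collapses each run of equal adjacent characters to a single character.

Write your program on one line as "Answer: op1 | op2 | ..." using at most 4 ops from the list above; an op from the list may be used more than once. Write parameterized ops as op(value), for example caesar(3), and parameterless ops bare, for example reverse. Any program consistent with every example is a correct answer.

drop(2) | drop_vowels | dedupe_adjacent | reverse

Check, running the answer program on each example:
  "knqoqejx" -> "qoqejx" -> "qqjx" -> "qjx" -> "xjq"
  "mcipmsnowbpe" -> "ipmsnowbpe" -> "pmsnwbp" -> "pmsnwbp" -> "pbwnsmp"
  "htxyba" -> "xyba" -> "xyb" -> "xyb" -> "byx"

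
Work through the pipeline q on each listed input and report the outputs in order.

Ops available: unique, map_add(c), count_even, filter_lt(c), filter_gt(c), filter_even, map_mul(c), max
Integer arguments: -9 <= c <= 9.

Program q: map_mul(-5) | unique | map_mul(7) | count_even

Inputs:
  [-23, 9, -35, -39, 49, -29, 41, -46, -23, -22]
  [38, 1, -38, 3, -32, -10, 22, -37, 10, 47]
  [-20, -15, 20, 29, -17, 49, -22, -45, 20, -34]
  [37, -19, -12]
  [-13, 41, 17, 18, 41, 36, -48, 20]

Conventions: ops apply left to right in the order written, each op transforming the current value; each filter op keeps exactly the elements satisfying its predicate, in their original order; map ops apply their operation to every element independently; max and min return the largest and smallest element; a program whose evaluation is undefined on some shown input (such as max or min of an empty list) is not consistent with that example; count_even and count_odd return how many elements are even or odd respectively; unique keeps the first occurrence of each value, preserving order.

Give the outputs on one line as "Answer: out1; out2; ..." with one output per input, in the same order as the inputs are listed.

2; 6; 4; 1; 4

Execution, op by op:
  [-23, 9, -35, -39, 49, -29, 41, -46, -23, -22] -> [115, -45, 175, 195, -245, 145, -205, 230, 115, 110] -> [115, -45, 175, 195, -245, 145, -205, 230, 110] -> [805, -315, 1225, 1365, -1715, 1015, -1435, 1610, 770] -> 2
  [38, 1, -38, 3, -32, -10, 22, -37, 10, 47] -> [-190, -5, 190, -15, 160, 50, -110, 185, -50, -235] -> [-190, -5, 190, -15, 160, 50, -110, 185, -50, -235] -> [-1330, -35, 1330, -105, 1120, 350, -770, 1295, -350, -1645] -> 6
  [-20, -15, 20, 29, -17, 49, -22, -45, 20, -34] -> [100, 75, -100, -145, 85, -245, 110, 225, -100, 170] -> [100, 75, -100, -145, 85, -245, 110, 225, 170] -> [700, 525, -700, -1015, 595, -1715, 770, 1575, 1190] -> 4
  [37, -19, -12] -> [-185, 95, 60] -> [-185, 95, 60] -> [-1295, 665, 420] -> 1
  [-13, 41, 17, 18, 41, 36, -48, 20] -> [65, -205, -85, -90, -205, -180, 240, -100] -> [65, -205, -85, -90, -180, 240, -100] -> [455, -1435, -595, -630, -1260, 1680, -700] -> 4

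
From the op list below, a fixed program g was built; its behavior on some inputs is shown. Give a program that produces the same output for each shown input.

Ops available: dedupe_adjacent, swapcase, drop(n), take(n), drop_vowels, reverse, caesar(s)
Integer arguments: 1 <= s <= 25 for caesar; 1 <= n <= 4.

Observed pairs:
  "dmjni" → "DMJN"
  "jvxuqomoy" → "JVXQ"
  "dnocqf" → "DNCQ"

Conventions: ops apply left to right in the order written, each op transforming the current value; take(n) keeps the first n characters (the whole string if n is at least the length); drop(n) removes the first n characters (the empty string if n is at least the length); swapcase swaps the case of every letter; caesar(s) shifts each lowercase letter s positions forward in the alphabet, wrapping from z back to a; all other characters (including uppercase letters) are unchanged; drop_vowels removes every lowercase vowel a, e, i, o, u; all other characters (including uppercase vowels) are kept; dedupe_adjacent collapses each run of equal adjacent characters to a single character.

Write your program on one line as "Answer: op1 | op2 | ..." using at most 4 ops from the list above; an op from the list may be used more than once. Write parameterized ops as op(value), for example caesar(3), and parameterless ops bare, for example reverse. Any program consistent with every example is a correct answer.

drop_vowels | take(4) | swapcase

Check, running the answer program on each example:
  "dmjni" -> "dmjn" -> "dmjn" -> "DMJN"
  "jvxuqomoy" -> "jvxqmy" -> "jvxq" -> "JVXQ"
  "dnocqf" -> "dncqf" -> "dncq" -> "DNCQ"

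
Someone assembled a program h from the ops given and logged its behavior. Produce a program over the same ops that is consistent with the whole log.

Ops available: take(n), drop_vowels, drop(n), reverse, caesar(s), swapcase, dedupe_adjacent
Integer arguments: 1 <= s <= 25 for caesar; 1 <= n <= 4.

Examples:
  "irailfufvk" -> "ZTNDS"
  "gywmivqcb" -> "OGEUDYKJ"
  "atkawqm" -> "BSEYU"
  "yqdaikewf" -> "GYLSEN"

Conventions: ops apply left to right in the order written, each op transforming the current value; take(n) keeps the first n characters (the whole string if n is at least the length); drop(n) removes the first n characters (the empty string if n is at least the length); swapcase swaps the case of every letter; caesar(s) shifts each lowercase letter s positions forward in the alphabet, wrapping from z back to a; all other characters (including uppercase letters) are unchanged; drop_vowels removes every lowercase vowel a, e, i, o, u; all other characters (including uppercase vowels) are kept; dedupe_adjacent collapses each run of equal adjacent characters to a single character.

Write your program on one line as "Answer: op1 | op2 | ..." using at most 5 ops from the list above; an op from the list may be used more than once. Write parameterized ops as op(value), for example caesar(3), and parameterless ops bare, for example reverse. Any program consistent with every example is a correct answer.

drop_vowels | caesar(8) | swapcase | dedupe_adjacent

Check, running the answer program on each example:
  "irailfufvk" -> "rlffvk" -> "ztnnds" -> "ZTNNDS" -> "ZTNDS"
  "gywmivqcb" -> "gywmvqcb" -> "ogeudykj" -> "OGEUDYKJ" -> "OGEUDYKJ"
  "atkawqm" -> "tkwqm" -> "bseyu" -> "BSEYU" -> "BSEYU"
  "yqdaikewf" -> "yqdkwf" -> "gylsen" -> "GYLSEN" -> "GYLSEN"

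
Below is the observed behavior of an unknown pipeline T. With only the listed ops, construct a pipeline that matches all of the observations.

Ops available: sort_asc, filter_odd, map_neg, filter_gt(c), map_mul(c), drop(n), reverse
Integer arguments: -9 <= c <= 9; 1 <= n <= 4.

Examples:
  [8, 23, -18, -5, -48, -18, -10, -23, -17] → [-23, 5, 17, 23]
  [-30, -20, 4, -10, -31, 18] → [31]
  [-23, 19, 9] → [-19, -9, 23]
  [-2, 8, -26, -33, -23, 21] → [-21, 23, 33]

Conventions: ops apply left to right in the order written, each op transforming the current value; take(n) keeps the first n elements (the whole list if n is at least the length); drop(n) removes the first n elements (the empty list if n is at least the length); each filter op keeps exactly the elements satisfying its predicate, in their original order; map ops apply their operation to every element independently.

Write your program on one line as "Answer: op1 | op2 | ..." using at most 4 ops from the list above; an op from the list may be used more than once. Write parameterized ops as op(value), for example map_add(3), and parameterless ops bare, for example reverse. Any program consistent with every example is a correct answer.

filter_odd | reverse | map_neg | sort_asc

Check, running the answer program on each example:
  [8, 23, -18, -5, -48, -18, -10, -23, -17] -> [23, -5, -23, -17] -> [-17, -23, -5, 23] -> [17, 23, 5, -23] -> [-23, 5, 17, 23]
  [-30, -20, 4, -10, -31, 18] -> [-31] -> [-31] -> [31] -> [31]
  [-23, 19, 9] -> [-23, 19, 9] -> [9, 19, -23] -> [-9, -19, 23] -> [-19, -9, 23]
  [-2, 8, -26, -33, -23, 21] -> [-33, -23, 21] -> [21, -23, -33] -> [-21, 23, 33] -> [-21, 23, 33]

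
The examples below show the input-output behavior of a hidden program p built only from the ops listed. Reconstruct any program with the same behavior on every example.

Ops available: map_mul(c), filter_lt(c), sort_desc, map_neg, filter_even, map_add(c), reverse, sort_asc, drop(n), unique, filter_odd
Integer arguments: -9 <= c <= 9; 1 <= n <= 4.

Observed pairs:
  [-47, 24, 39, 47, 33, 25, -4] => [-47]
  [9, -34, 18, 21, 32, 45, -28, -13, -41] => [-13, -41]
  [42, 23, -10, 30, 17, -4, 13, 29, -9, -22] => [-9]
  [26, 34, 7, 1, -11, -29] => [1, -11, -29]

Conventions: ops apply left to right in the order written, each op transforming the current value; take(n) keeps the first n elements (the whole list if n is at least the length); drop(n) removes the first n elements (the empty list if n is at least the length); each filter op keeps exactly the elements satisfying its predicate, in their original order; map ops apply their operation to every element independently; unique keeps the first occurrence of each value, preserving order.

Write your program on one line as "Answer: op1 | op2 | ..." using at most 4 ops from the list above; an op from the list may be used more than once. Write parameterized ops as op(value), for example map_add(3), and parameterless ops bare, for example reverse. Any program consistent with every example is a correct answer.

filter_lt(3) | sort_desc | filter_odd

Check, running the answer program on each example:
  [-47, 24, 39, 47, 33, 25, -4] -> [-47, -4] -> [-4, -47] -> [-47]
  [9, -34, 18, 21, 32, 45, -28, -13, -41] -> [-34, -28, -13, -41] -> [-13, -28, -34, -41] -> [-13, -41]
  [42, 23, -10, 30, 17, -4, 13, 29, -9, -22] -> [-10, -4, -9, -22] -> [-4, -9, -10, -22] -> [-9]
  [26, 34, 7, 1, -11, -29] -> [1, -11, -29] -> [1, -11, -29] -> [1, -11, -29]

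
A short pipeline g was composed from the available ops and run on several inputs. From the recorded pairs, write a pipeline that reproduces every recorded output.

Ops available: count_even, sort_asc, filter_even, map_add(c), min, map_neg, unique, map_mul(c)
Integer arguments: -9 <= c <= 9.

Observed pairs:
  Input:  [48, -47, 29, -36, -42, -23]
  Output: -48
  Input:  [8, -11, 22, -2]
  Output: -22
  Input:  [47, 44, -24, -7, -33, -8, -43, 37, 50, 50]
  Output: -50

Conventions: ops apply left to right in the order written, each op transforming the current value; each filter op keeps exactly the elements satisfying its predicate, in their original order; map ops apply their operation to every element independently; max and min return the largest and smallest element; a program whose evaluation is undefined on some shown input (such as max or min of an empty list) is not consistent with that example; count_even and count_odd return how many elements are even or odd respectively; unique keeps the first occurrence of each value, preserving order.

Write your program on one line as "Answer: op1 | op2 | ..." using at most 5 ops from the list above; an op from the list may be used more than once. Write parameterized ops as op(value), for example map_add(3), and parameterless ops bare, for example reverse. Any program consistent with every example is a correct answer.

map_neg | unique | filter_even | min

Check, running the answer program on each example:
  [48, -47, 29, -36, -42, -23] -> [-48, 47, -29, 36, 42, 23] -> [-48, 47, -29, 36, 42, 23] -> [-48, 36, 42] -> -48
  [8, -11, 22, -2] -> [-8, 11, -22, 2] -> [-8, 11, -22, 2] -> [-8, -22, 2] -> -22
  [47, 44, -24, -7, -33, -8, -43, 37, 50, 50] -> [-47, -44, 24, 7, 33, 8, 43, -37, -50, -50] -> [-47, -44, 24, 7, 33, 8, 43, -37, -50] -> [-44, 24, 8, -50] -> -50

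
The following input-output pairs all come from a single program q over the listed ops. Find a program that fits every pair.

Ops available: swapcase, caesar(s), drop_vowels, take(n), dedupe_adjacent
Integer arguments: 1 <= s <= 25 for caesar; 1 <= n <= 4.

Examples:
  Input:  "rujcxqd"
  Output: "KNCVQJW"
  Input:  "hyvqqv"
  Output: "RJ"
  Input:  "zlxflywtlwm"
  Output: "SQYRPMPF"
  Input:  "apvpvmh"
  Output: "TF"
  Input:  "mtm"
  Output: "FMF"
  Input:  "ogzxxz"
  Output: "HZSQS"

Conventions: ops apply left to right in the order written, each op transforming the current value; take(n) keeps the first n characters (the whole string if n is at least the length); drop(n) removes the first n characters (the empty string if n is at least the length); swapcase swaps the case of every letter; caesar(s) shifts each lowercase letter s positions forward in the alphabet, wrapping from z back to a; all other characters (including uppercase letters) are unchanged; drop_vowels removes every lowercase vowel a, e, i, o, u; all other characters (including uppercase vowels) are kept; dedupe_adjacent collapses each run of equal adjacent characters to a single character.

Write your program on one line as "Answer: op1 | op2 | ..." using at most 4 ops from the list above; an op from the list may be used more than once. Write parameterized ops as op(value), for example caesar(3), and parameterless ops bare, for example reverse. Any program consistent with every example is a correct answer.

caesar(19) | dedupe_adjacent | drop_vowels | swapcase

Check, running the answer program on each example:
  "rujcxqd" -> "kncvqjw" -> "kncvqjw" -> "kncvqjw" -> "KNCVQJW"
  "hyvqqv" -> "arojjo" -> "arojo" -> "rj" -> "RJ"
  "zlxflywtlwm" -> "seqyerpmepf" -> "seqyerpmepf" -> "sqyrpmpf" -> "SQYRPMPF"
  "apvpvmh" -> "tioiofa" -> "tioiofa" -> "tf" -> "TF"
  "mtm" -> "fmf" -> "fmf" -> "fmf" -> "FMF"
  "ogzxxz" -> "hzsqqs" -> "hzsqs" -> "hzsqs" -> "HZSQS"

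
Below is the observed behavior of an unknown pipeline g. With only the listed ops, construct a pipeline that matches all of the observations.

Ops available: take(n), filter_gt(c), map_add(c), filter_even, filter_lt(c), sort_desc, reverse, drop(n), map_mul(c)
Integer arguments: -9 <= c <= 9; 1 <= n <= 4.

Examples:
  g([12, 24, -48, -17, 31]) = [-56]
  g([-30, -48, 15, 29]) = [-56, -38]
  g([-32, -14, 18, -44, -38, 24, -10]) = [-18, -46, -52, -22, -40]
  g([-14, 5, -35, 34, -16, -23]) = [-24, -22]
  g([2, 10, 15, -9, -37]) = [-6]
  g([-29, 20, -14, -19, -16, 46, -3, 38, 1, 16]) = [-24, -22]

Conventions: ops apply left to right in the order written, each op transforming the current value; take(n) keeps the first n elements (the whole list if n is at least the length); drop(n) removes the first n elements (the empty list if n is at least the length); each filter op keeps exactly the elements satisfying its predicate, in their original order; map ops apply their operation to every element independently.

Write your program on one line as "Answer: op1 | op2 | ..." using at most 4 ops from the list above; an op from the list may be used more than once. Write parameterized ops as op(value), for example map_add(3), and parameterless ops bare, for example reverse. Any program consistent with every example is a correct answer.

reverse | filter_even | filter_lt(6) | map_add(-8)

Check, running the answer program on each example:
  [12, 24, -48, -17, 31] -> [31, -17, -48, 24, 12] -> [-48, 24, 12] -> [-48] -> [-56]
  [-30, -48, 15, 29] -> [29, 15, -48, -30] -> [-48, -30] -> [-48, -30] -> [-56, -38]
  [-32, -14, 18, -44, -38, 24, -10] -> [-10, 24, -38, -44, 18, -14, -32] -> [-10, 24, -38, -44, 18, -14, -32] -> [-10, -38, -44, -14, -32] -> [-18, -46, -52, -22, -40]
  [-14, 5, -35, 34, -16, -23] -> [-23, -16, 34, -35, 5, -14] -> [-16, 34, -14] -> [-16, -14] -> [-24, -22]
  [2, 10, 15, -9, -37] -> [-37, -9, 15, 10, 2] -> [10, 2] -> [2] -> [-6]
  [-29, 20, -14, -19, -16, 46, -3, 38, 1, 16] -> [16, 1, 38, -3, 46, -16, -19, -14, 20, -29] -> [16, 38, 46, -16, -14, 20] -> [-16, -14] -> [-24, -22]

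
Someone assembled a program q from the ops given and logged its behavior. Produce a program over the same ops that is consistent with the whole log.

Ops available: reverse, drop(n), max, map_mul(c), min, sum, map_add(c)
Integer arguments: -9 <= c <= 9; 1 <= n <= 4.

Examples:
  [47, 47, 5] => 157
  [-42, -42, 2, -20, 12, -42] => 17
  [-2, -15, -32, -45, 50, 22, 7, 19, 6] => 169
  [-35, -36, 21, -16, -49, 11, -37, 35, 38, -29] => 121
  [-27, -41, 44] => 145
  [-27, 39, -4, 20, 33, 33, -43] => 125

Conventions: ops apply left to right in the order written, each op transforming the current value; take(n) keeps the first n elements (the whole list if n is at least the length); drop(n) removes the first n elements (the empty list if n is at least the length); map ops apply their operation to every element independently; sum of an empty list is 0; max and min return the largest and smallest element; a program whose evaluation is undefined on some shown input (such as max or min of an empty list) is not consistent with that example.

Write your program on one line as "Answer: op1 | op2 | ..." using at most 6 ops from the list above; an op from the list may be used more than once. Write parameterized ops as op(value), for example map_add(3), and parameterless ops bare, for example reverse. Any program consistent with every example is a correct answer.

map_add(-9) | map_mul(4) | reverse | map_add(5) | max

Check, running the answer program on each example:
  [47, 47, 5] -> [38, 38, -4] -> [152, 152, -16] -> [-16, 152, 152] -> [-11, 157, 157] -> 157
  [-42, -42, 2, -20, 12, -42] -> [-51, -51, -7, -29, 3, -51] -> [-204, -204, -28, -116, 12, -204] -> [-204, 12, -116, -28, -204, -204] -> [-199, 17, -111, -23, -199, -199] -> 17
  [-2, -15, -32, -45, 50, 22, 7, 19, 6] -> [-11, -24, -41, -54, 41, 13, -2, 10, -3] -> [-44, -96, -164, -216, 164, 52, -8, 40, -12] -> [-12, 40, -8, 52, 164, -216, -164, -96, -44] -> [-7, 45, -3, 57, 169, -211, -159, -91, -39] -> 169
  [-35, -36, 21, -16, -49, 11, -37, 35, 38, -29] -> [-44, -45, 12, -25, -58, 2, -46, 26, 29, -38] -> [-176, -180, 48, -100, -232, 8, -184, 104, 116, -152] -> [-152, 116, 104, -184, 8, -232, -100, 48, -180, -176] -> [-147, 121, 109, -179, 13, -227, -95, 53, -175, -171] -> 121
  [-27, -41, 44] -> [-36, -50, 35] -> [-144, -200, 140] -> [140, -200, -144] -> [145, -195, -139] -> 145
  [-27, 39, -4, 20, 33, 33, -43] -> [-36, 30, -13, 11, 24, 24, -52] -> [-144, 120, -52, 44, 96, 96, -208] -> [-208, 96, 96, 44, -52, 120, -144] -> [-203, 101, 101, 49, -47, 125, -139] -> 125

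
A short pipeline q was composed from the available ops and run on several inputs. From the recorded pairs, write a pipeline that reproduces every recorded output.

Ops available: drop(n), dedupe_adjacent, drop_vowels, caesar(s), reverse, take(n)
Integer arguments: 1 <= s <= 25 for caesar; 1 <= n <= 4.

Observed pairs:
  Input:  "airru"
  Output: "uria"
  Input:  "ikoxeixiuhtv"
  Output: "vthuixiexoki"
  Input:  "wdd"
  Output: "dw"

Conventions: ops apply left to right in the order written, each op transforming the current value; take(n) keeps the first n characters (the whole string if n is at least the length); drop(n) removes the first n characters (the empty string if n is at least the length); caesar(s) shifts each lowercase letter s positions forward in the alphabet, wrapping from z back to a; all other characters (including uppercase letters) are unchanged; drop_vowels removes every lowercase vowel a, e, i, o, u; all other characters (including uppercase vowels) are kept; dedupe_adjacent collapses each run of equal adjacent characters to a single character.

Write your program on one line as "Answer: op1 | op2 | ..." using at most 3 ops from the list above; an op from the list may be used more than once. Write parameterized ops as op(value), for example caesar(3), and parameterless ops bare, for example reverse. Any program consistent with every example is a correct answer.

dedupe_adjacent | reverse

Check, running the answer program on each example:
  "airru" -> "airu" -> "uria"
  "ikoxeixiuhtv" -> "ikoxeixiuhtv" -> "vthuixiexoki"
  "wdd" -> "wd" -> "dw"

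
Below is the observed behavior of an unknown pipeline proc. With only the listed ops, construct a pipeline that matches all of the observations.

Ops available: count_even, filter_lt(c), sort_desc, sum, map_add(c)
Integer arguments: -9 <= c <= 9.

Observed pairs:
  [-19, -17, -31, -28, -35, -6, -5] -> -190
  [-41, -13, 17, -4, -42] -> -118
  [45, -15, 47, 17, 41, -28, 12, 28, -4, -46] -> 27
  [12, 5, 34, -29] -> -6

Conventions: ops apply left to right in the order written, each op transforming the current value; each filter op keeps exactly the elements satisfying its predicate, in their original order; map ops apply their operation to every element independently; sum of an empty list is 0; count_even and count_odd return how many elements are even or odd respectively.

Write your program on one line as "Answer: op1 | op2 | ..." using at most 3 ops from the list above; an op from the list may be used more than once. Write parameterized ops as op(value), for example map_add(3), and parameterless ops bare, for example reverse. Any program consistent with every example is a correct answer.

sort_desc | map_add(-7) | sum

Check, running the answer program on each example:
  [-19, -17, -31, -28, -35, -6, -5] -> [-5, -6, -17, -19, -28, -31, -35] -> [-12, -13, -24, -26, -35, -38, -42] -> -190
  [-41, -13, 17, -4, -42] -> [17, -4, -13, -41, -42] -> [10, -11, -20, -48, -49] -> -118
  [45, -15, 47, 17, 41, -28, 12, 28, -4, -46] -> [47, 45, 41, 28, 17, 12, -4, -15, -28, -46] -> [40, 38, 34, 21, 10, 5, -11, -22, -35, -53] -> 27
  [12, 5, 34, -29] -> [34, 12, 5, -29] -> [27, 5, -2, -36] -> -6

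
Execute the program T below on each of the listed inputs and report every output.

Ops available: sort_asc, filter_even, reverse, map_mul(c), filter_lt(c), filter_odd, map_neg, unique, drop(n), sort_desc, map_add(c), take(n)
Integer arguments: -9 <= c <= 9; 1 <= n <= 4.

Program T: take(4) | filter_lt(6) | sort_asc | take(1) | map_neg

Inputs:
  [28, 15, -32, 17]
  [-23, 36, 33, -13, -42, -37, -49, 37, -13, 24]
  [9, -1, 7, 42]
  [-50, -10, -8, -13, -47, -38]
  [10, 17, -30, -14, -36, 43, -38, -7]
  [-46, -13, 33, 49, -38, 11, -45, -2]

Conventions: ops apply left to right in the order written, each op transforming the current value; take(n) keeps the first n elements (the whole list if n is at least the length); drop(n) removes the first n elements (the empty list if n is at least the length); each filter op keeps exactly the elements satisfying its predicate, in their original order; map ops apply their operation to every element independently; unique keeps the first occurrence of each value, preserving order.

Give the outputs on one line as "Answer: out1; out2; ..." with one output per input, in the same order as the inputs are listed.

Execution, op by op:
  [28, 15, -32, 17] -> [28, 15, -32, 17] -> [-32] -> [-32] -> [-32] -> [32]
  [-23, 36, 33, -13, -42, -37, -49, 37, -13, 24] -> [-23, 36, 33, -13] -> [-23, -13] -> [-23, -13] -> [-23] -> [23]
  [9, -1, 7, 42] -> [9, -1, 7, 42] -> [-1] -> [-1] -> [-1] -> [1]
  [-50, -10, -8, -13, -47, -38] -> [-50, -10, -8, -13] -> [-50, -10, -8, -13] -> [-50, -13, -10, -8] -> [-50] -> [50]
  [10, 17, -30, -14, -36, 43, -38, -7] -> [10, 17, -30, -14] -> [-30, -14] -> [-30, -14] -> [-30] -> [30]
  [-46, -13, 33, 49, -38, 11, -45, -2] -> [-46, -13, 33, 49] -> [-46, -13] -> [-46, -13] -> [-46] -> [46]

[32]; [23]; [1]; [50]; [30]; [46]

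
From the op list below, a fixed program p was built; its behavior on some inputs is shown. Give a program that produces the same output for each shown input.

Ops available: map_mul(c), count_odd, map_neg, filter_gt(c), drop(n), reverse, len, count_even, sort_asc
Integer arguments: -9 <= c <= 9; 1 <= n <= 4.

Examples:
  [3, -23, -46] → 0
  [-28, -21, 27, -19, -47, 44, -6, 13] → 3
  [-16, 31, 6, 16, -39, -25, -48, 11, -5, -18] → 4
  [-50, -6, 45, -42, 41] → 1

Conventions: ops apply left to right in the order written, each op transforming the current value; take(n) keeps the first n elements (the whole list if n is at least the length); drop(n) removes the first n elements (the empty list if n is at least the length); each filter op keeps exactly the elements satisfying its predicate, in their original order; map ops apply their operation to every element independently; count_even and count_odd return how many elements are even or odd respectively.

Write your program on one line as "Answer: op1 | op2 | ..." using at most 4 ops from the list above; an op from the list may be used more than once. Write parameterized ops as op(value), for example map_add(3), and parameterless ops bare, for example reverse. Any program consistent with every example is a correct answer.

drop(1) | drop(2) | count_odd

Check, running the answer program on each example:
  [3, -23, -46] -> [-23, -46] -> [] -> 0
  [-28, -21, 27, -19, -47, 44, -6, 13] -> [-21, 27, -19, -47, 44, -6, 13] -> [-19, -47, 44, -6, 13] -> 3
  [-16, 31, 6, 16, -39, -25, -48, 11, -5, -18] -> [31, 6, 16, -39, -25, -48, 11, -5, -18] -> [16, -39, -25, -48, 11, -5, -18] -> 4
  [-50, -6, 45, -42, 41] -> [-6, 45, -42, 41] -> [-42, 41] -> 1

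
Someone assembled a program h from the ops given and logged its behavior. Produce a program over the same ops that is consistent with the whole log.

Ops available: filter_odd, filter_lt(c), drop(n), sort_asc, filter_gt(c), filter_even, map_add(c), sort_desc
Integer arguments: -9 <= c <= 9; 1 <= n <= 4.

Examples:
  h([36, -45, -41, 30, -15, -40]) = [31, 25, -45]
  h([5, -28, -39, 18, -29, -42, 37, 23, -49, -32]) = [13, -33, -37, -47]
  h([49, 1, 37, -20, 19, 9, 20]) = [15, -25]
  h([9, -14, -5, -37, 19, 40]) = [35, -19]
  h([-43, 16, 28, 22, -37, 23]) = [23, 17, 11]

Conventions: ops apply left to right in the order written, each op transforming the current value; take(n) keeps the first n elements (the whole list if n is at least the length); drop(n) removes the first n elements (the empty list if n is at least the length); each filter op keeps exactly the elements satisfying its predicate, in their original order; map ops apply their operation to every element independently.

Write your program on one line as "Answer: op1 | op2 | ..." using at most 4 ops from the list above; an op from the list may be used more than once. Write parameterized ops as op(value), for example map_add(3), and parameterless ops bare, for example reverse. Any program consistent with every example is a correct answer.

sort_desc | filter_even | map_add(-5)

Check, running the answer program on each example:
  [36, -45, -41, 30, -15, -40] -> [36, 30, -15, -40, -41, -45] -> [36, 30, -40] -> [31, 25, -45]
  [5, -28, -39, 18, -29, -42, 37, 23, -49, -32] -> [37, 23, 18, 5, -28, -29, -32, -39, -42, -49] -> [18, -28, -32, -42] -> [13, -33, -37, -47]
  [49, 1, 37, -20, 19, 9, 20] -> [49, 37, 20, 19, 9, 1, -20] -> [20, -20] -> [15, -25]
  [9, -14, -5, -37, 19, 40] -> [40, 19, 9, -5, -14, -37] -> [40, -14] -> [35, -19]
  [-43, 16, 28, 22, -37, 23] -> [28, 23, 22, 16, -37, -43] -> [28, 22, 16] -> [23, 17, 11]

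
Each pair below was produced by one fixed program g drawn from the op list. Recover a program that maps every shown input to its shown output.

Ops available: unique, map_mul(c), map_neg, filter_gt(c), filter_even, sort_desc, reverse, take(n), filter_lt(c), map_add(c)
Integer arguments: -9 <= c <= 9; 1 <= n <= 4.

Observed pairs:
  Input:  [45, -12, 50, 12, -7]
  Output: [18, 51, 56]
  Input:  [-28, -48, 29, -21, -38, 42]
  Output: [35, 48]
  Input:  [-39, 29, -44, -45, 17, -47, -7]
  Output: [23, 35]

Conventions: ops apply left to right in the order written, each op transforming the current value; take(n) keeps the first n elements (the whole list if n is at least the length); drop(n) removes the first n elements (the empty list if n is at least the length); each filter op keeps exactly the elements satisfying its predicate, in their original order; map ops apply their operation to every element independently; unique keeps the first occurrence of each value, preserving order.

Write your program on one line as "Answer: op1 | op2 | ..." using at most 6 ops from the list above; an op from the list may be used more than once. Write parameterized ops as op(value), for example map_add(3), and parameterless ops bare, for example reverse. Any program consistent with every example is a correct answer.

sort_desc | map_neg | filter_lt(4) | map_mul(-1) | map_add(6) | reverse

Check, running the answer program on each example:
  [45, -12, 50, 12, -7] -> [50, 45, 12, -7, -12] -> [-50, -45, -12, 7, 12] -> [-50, -45, -12] -> [50, 45, 12] -> [56, 51, 18] -> [18, 51, 56]
  [-28, -48, 29, -21, -38, 42] -> [42, 29, -21, -28, -38, -48] -> [-42, -29, 21, 28, 38, 48] -> [-42, -29] -> [42, 29] -> [48, 35] -> [35, 48]
  [-39, 29, -44, -45, 17, -47, -7] -> [29, 17, -7, -39, -44, -45, -47] -> [-29, -17, 7, 39, 44, 45, 47] -> [-29, -17] -> [29, 17] -> [35, 23] -> [23, 35]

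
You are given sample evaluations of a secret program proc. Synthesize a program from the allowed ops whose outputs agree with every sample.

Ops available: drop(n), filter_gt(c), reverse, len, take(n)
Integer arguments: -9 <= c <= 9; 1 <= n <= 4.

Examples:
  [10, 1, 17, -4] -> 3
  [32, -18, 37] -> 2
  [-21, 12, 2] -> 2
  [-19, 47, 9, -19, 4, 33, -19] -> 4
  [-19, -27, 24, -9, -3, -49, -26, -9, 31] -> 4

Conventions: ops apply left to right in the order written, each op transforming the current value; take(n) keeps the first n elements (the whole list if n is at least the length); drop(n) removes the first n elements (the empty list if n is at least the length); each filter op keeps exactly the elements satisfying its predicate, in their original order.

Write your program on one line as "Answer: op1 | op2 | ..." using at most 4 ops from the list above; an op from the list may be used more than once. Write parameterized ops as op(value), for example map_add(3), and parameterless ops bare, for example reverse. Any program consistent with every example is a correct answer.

reverse | drop(1) | take(4) | len

Check, running the answer program on each example:
  [10, 1, 17, -4] -> [-4, 17, 1, 10] -> [17, 1, 10] -> [17, 1, 10] -> 3
  [32, -18, 37] -> [37, -18, 32] -> [-18, 32] -> [-18, 32] -> 2
  [-21, 12, 2] -> [2, 12, -21] -> [12, -21] -> [12, -21] -> 2
  [-19, 47, 9, -19, 4, 33, -19] -> [-19, 33, 4, -19, 9, 47, -19] -> [33, 4, -19, 9, 47, -19] -> [33, 4, -19, 9] -> 4
  [-19, -27, 24, -9, -3, -49, -26, -9, 31] -> [31, -9, -26, -49, -3, -9, 24, -27, -19] -> [-9, -26, -49, -3, -9, 24, -27, -19] -> [-9, -26, -49, -3] -> 4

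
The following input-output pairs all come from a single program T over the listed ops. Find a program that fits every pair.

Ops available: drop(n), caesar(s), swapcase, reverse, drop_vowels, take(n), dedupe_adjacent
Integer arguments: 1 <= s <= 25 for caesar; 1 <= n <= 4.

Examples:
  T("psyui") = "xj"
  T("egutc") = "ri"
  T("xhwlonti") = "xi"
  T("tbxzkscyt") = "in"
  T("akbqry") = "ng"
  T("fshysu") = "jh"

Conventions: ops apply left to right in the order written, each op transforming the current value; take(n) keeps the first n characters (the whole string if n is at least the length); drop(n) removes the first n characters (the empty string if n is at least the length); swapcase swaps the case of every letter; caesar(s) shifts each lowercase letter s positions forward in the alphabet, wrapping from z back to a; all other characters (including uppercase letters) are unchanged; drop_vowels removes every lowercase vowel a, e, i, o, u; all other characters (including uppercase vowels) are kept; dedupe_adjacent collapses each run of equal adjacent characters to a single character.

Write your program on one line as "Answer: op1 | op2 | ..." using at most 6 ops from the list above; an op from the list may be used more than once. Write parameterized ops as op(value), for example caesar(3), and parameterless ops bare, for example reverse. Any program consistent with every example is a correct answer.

caesar(7) | reverse | caesar(18) | caesar(16) | take(2)

Check, running the answer program on each example:
  "psyui" -> "wzfbp" -> "pbfzw" -> "htxro" -> "xjnhe" -> "xj"
  "egutc" -> "lnbaj" -> "jabnl" -> "bstfd" -> "rijvt" -> "ri"
  "xhwlonti" -> "eodsvuap" -> "pauvsdoe" -> "hsmnkvgw" -> "xicdalwm" -> "xi"
  "tbxzkscyt" -> "aiegrzjfa" -> "afjzrgeia" -> "sxbrjywas" -> "inrhzomqi" -> "in"
  "akbqry" -> "hrixyf" -> "fyxirh" -> "xqpajz" -> "ngfqzp" -> "ng"
  "fshysu" -> "mzofzb" -> "bzfozm" -> "trxgre" -> "jhnwhu" -> "jh"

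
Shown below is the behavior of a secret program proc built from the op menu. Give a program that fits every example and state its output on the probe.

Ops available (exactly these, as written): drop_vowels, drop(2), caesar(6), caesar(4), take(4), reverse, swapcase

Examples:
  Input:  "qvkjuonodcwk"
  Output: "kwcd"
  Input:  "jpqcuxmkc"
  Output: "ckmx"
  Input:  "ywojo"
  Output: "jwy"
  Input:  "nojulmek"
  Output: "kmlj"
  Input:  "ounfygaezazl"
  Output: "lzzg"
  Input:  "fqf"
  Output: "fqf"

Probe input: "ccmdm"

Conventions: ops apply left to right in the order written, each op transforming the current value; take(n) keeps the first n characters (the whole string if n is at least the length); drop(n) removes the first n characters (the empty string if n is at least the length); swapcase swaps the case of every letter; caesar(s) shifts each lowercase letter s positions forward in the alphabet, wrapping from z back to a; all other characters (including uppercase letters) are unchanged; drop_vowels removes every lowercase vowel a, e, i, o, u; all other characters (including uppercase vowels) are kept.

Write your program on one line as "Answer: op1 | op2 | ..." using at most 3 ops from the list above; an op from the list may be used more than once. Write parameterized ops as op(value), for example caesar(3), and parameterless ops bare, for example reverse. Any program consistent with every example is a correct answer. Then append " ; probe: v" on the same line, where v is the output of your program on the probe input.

reverse | drop_vowels | take(4) ; probe: "mdmc"

Check, running the answer program on each example:
  "qvkjuonodcwk" -> "kwcdonoujkvq" -> "kwcdnjkvq" -> "kwcd"
  "jpqcuxmkc" -> "ckmxucqpj" -> "ckmxcqpj" -> "ckmx"
  "ywojo" -> "ojowy" -> "jwy" -> "jwy"
  "nojulmek" -> "kemlujon" -> "kmljn" -> "kmlj"
  "ounfygaezazl" -> "lzazeagyfnuo" -> "lzzgyfn" -> "lzzg"
  "fqf" -> "fqf" -> "fqf" -> "fqf"
  probe: "ccmdm" -> "mdmcc" -> "mdmcc" -> "mdmc"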